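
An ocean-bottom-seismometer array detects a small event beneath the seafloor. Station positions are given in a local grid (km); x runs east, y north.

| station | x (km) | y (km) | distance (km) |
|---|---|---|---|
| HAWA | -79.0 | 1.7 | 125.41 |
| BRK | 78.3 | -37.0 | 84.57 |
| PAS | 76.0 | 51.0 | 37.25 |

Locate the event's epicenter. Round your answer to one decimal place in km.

Circle about each station: (x + 79.0)² + (y − 1.7)² = 125.41²; (x − 78.3)² + (y + 37.0)² = 84.57²; (x − 76.0)² + (y − 51.0)² = 37.25².
Subtracting the HAWA equation from the BRK and PAS equations removes the quadratic terms:
314.6 x − 77.4 y = 9831.58
310.0 x + 98.6 y = 16473.22
Solving the 2×2 system: x ≈ 40.8, y ≈ 38.8 km.

(40.8, 38.8)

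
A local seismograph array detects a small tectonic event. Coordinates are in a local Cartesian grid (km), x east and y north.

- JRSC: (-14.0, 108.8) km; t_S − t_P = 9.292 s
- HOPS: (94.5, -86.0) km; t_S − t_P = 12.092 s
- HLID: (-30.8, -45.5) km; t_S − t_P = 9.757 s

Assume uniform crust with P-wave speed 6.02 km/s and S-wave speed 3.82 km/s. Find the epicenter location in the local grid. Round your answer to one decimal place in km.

x ≈ 39.9 km, y ≈ 28.0 km

Distance from S−P lag: d = Δt · v_P v_S / (v_P − v_S) = Δt · (6.02·3.82)/(6.02−3.82) ≈ 10.4529·Δt.
So d_JRSC = 97.13, d_HOPS = 126.40, d_HLID = 101.99 km.
Circle about each station: (x + 14.0)² + (y − 108.8)² = 97.13²; (x − 94.5)² + (y + 86.0)² = 126.40²; (x + 30.8)² + (y + 45.5)² = 101.99².
Subtracting the JRSC equation from the HOPS and HLID equations removes the quadratic terms:
217.0 x − 389.6 y = -2249.91
-33.6 x − 308.6 y = -9982.27
Solving the 2×2 system: x ≈ 39.9, y ≈ 28.0 km.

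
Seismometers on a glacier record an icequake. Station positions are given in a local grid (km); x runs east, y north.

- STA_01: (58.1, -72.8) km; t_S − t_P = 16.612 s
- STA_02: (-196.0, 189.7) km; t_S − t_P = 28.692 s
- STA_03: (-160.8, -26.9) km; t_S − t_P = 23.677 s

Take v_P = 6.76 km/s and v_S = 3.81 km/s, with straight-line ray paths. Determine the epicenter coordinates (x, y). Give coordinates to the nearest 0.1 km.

x ≈ 22.9 km, y ≈ 67.9 km

Distance from S−P lag: d = Δt · v_P v_S / (v_P − v_S) = Δt · (6.76·3.81)/(6.76−3.81) ≈ 8.7307·Δt.
So d_STA_01 = 145.03, d_STA_02 = 250.50, d_STA_03 = 206.72 km.
Circle about each station: (x − 58.1)² + (y + 72.8)² = 145.03²; (x + 196.0)² + (y − 189.7)² = 250.50²; (x + 160.8)² + (y + 26.9)² = 206.72².
Subtracting pairs of circle equations eliminates x²+y² and gives linear equations (the radical axes):
-508.2 x + 525.0 y = 24010.09
-437.8 x + 91.8 y = -3794.66
Solving the 2×2 system: x ≈ 22.9, y ≈ 67.9 km.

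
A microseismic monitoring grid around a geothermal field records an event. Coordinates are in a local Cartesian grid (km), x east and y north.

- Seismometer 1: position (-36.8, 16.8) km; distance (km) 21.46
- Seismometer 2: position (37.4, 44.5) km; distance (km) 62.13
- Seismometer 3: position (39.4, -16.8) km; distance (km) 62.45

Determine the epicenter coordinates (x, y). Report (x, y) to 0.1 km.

Circle about each station: (x + 36.8)² + (y − 16.8)² = 21.46²; (x − 37.4)² + (y − 44.5)² = 62.13²; (x − 39.4)² + (y + 16.8)² = 62.45².
Subtracting pairs of circle equations eliminates x²+y² and gives linear equations (the radical axes):
148.4 x + 55.4 y = -1657.08
152.4 x − 67.2 y = -3241.35
Solving the 2×2 system: x ≈ -15.8, y ≈ 12.4 km.

(-15.8, 12.4)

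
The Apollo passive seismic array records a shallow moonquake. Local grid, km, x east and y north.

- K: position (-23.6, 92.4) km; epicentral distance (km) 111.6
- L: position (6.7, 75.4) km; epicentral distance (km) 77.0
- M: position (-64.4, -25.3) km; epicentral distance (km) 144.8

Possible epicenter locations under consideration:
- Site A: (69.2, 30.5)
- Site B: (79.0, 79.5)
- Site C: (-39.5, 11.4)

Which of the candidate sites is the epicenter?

For each candidate, compare |candidate − station| to the reported distance:
Site A: residuals K 0.0, L 0.0, M 0.0 → max 0.0 km
Site B: residuals K 8.2, L 4.6, M 32.8 → max 32.8 km
Site C: residuals K 29.1, L 1.9, M 100.5 → max 100.5 km
Only Site A has all residuals ≈ 0.

Site A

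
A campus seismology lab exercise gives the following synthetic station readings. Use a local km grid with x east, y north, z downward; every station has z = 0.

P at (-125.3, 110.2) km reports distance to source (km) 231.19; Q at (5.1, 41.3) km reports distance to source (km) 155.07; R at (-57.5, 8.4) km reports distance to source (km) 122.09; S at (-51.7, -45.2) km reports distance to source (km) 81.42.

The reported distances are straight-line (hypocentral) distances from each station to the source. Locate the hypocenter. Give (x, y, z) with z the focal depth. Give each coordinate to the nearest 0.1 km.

Each station gives a sphere (x−x_i)² + (y−y_i)² + z² = d_i² (stations at z=0).
Subtracting the P sphere from Q and R: z² cancels, leaving linear equations in x and y:
260.8 x − 137.8 y = 3289.68
135.6 x − 203.6 y = 14075.53
Solving: x ≈ -36.899, y ≈ -93.709 km (keep extra digits for the depth step; rounded: -36.9, -93.7).
Then from the P sphere: z² = 231.19² − (x + 125.3)² − (y − 110.2)² with x = -36.899, y = -93.709, so z ≈ 63.680 ≈ 63.7 km.

x ≈ -36.9 km, y ≈ -93.7 km, depth ≈ 63.7 km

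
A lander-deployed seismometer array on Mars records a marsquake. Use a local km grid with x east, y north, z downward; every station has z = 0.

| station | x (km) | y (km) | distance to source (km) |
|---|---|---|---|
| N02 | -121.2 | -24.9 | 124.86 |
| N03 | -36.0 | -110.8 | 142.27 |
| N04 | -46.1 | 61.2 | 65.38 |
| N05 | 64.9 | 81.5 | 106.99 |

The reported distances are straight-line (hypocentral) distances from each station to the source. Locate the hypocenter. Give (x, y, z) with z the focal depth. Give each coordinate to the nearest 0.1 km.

Each station gives a sphere (x−x_i)² + (y−y_i)² + z² = d_i² (stations at z=0).
Subtracting the N02 sphere from N03 and N04: z² cancels, leaving linear equations in x and y:
170.4 x − 171.8 y = -6387.54
150.2 x + 172.2 y = 1876.68
Solving: x ≈ -14.099, y ≈ 23.196 km (keep extra digits for the depth step; rounded: -14.1, 23.2).
Then from the N02 sphere: z² = 124.86² − (x + 121.2)² − (y + 24.9)² with x = -14.099, y = 23.196, so z ≈ 42.499 ≈ 42.5 km.
Check against N05 (with the unrounded solution): distance 106.99 ≈ 106.99 km. ✓

(-14.1, 23.2, 42.5)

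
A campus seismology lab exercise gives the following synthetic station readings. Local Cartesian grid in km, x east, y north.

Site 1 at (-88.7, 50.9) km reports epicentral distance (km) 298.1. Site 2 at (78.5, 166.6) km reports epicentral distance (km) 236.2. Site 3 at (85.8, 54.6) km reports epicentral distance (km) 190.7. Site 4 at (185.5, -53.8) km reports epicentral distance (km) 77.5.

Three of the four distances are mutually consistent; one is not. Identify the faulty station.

Solve using three stations at a time. Using Site 1, Site 3, Site 4 (subtract circle equations pairwise → linear system) gives (x, y) ≈ (152.7, -123.9).
Distances from that point to each station vs reported:
  Site 1: calculated 298.1 vs reported 298.1 → residual 0.0 km
  Site 2: calculated 299.9 vs reported 236.2 → residual 63.7 km
  Site 3: calculated 190.7 vs reported 190.7 → residual 0.0 km
  Site 4: calculated 77.4 vs reported 77.5 → residual 0.1 km
Site 1, Site 3, Site 4 are mutually consistent (residuals ≈ 0); Site 2 is off by 63.7 km.

Site 2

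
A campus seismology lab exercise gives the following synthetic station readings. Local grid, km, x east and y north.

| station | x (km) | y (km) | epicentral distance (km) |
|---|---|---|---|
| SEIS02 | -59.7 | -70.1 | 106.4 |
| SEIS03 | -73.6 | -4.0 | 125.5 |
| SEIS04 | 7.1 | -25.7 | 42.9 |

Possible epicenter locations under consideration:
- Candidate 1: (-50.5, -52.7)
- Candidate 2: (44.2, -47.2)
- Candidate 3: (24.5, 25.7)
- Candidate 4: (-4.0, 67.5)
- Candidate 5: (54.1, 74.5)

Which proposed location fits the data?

For each candidate, compare |candidate − station| to the reported distance:
Candidate 1: residuals SEIS02 86.7, SEIS03 71.6, SEIS04 20.7 → max 86.7 km
Candidate 2: residuals SEIS02 0.0, SEIS03 0.0, SEIS04 0.0 → max 0.0 km
Candidate 3: residuals SEIS02 21.1, SEIS03 23.0, SEIS04 11.4 → max 23.0 km
Candidate 4: residuals SEIS02 42.0, SEIS03 25.7, SEIS04 51.0 → max 51.0 km
Candidate 5: residuals SEIS02 77.6, SEIS03 24.4, SEIS04 67.8 → max 77.6 km
Only Candidate 2 has all residuals ≈ 0.

Candidate 2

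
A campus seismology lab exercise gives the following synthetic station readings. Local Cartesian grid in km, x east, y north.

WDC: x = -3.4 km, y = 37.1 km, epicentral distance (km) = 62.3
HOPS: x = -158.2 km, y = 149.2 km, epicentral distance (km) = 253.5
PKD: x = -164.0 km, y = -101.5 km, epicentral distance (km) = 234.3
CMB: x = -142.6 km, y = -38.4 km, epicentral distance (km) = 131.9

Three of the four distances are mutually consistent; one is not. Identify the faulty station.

Solve using three stations at a time. Using WDC, HOPS, PKD (subtract circle equations pairwise → linear system) gives (x, y) ≈ (47.0, 0.4).
Distances from that point to each station vs reported:
  WDC: calculated 62.4 vs reported 62.3 → residual 0.1 km
  HOPS: calculated 253.5 vs reported 253.5 → residual 0.0 km
  PKD: calculated 234.3 vs reported 234.3 → residual 0.0 km
  CMB: calculated 193.6 vs reported 131.9 → residual 61.7 km
WDC, HOPS, PKD are mutually consistent (residuals ≈ 0); CMB is off by 61.7 km.

CMB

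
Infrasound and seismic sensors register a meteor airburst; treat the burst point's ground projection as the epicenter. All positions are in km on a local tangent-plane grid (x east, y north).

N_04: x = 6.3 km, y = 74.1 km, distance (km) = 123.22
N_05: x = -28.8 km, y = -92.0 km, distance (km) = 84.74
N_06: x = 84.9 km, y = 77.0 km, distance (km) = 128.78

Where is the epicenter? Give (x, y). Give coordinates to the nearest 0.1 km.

(41.1, -44.1)

Circle about each station: (x − 6.3)² + (y − 74.1)² = 123.22²; (x + 28.8)² + (y + 92.0)² = 84.74²; (x − 84.9)² + (y − 77.0)² = 128.78².
Subtracting pairs of circle equations eliminates x²+y² and gives linear equations (the radical axes):
-70.2 x − 332.2 y = 11765.24
157.2 x + 5.8 y = 6205.39
Solving the 2×2 system: x ≈ 41.1, y ≈ -44.1 km.
Check against N_04 (with the unrounded x, y): √((x − 6.3)²+(y − 74.1)²) = 123.22 ≈ 123.22 km. ✓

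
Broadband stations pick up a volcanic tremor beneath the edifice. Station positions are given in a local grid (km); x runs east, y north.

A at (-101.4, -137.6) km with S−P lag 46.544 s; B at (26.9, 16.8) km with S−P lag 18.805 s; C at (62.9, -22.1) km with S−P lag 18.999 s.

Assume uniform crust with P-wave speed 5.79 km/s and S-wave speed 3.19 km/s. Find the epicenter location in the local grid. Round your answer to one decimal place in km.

Distance from S−P lag: d = Δt · v_P v_S / (v_P − v_S) = Δt · (5.79·3.19)/(5.79−3.19) ≈ 7.1039·Δt.
So d_A = 330.64, d_B = 133.59, d_C = 134.97 km.
Circle about each station: (x + 101.4)² + (y + 137.6)² = 330.64²; (x − 26.9)² + (y − 16.8)² = 133.59²; (x − 62.9)² + (y + 22.1)² = 134.97².
Subtracting the A equation from the B and C equations removes the quadratic terms:
256.6 x + 308.8 y = 63266.65
328.6 x + 231.0 y = 66335.01
Solving the 2×2 system: x ≈ 139.1, y ≈ 89.3 km.
Check against A (with the unrounded x, y): √((x + 101.4)²+(y + 137.6)²) = 330.64 ≈ 330.64 km. ✓

139.1 km east, 89.3 km north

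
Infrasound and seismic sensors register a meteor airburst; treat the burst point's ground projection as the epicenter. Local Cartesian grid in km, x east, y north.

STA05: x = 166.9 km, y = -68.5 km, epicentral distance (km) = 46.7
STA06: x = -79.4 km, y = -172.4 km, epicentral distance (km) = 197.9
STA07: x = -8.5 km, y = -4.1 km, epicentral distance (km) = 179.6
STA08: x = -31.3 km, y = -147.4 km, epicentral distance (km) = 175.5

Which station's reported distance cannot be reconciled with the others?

Solve using three stations at a time. Using STA05, STA07, STA08 (subtract circle equations pairwise → linear system) gives (x, y) ≈ (139.3, -106.2).
Distances from that point to each station vs reported:
  STA05: calculated 46.7 vs reported 46.7 → residual 0.0 km
  STA06: calculated 228.5 vs reported 197.9 → residual 30.6 km
  STA07: calculated 179.6 vs reported 179.6 → residual 0.0 km
  STA08: calculated 175.5 vs reported 175.5 → residual 0.0 km
STA05, STA07, STA08 are mutually consistent (residuals ≈ 0); STA06 is off by 30.6 km.

STA06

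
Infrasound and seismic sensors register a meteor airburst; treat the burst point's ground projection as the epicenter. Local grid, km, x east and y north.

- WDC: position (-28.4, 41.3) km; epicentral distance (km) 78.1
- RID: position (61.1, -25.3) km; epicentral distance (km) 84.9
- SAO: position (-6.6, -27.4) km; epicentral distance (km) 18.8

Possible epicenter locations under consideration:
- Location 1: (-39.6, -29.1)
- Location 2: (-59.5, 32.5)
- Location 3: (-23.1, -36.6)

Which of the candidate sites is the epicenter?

For each candidate, compare |candidate − station| to the reported distance:
Location 1: residuals WDC 6.8, RID 15.9, SAO 14.2 → max 15.9 km
Location 2: residuals WDC 45.8, RID 48.8, SAO 61.1 → max 61.1 km
Location 3: residuals WDC 0.0, RID 0.1, SAO 0.1 → max 0.1 km
Only Location 3 has all residuals ≈ 0.

Location 3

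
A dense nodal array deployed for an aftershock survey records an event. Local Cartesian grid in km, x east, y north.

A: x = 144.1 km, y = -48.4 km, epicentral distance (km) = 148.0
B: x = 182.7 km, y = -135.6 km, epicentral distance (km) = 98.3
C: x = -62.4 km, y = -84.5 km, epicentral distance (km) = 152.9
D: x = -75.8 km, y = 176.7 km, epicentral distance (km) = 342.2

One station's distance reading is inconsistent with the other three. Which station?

A

Solve using three stations at a time. Using B, C, D (subtract circle equations pairwise → linear system) gives (x, y) ≈ (84.9, -125.4).
Distances from that point to each station vs reported:
  A: calculated 97.1 vs reported 148.0 → residual 50.9 km
  B: calculated 98.3 vs reported 98.3 → residual 0.0 km
  C: calculated 152.9 vs reported 152.9 → residual 0.0 km
  D: calculated 342.2 vs reported 342.2 → residual 0.0 km
B, C, D are mutually consistent (residuals ≈ 0); A is off by 50.9 km.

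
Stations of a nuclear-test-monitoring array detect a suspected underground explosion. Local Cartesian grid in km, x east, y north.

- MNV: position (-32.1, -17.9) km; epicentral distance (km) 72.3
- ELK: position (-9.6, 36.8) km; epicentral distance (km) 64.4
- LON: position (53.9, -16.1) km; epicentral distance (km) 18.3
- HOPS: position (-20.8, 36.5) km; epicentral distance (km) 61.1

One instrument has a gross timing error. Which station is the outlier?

HOPS

Solve using three stations at a time. Using MNV, ELK, LON (subtract circle equations pairwise → linear system) gives (x, y) ≈ (39.1, -5.3).
Distances from that point to each station vs reported:
  MNV: calculated 72.3 vs reported 72.3 → residual 0.0 km
  ELK: calculated 64.4 vs reported 64.4 → residual 0.0 km
  LON: calculated 18.3 vs reported 18.3 → residual 0.0 km
  HOPS: calculated 73.1 vs reported 61.1 → residual 12.0 km
MNV, ELK, LON are mutually consistent (residuals ≈ 0); HOPS is off by 12.0 km.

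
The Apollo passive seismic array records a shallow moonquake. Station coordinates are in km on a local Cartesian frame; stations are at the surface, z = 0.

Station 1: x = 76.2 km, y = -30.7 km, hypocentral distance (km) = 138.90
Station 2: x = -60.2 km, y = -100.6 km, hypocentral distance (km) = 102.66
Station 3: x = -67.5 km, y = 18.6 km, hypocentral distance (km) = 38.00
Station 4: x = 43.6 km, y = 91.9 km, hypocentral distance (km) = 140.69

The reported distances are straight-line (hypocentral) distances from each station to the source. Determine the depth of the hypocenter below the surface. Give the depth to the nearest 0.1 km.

z ≈ 29.7 km

Each station gives a sphere (x−x_i)² + (y−y_i)² + z² = d_i² (stations at z=0).
Subtracting the Station 1 sphere from Station 2 and Station 3: z² cancels, leaving linear equations in x and y:
-272.8 x − 139.8 y = 15749.60
-287.4 x + 98.6 y = 16002.49
Solving: x ≈ -56.503, y ≈ -2.400 km (keep extra digits for the depth step; rounded: -56.5, -2.4).
Then from the Station 1 sphere: z² = 138.90² − (x − 76.2)² − (y + 30.7)² with x = -56.503, y = -2.400, so z ≈ 29.702 ≈ 29.7 km.
Check against Station 4 (with the unrounded solution): distance 140.70 ≈ 140.69 km. ✓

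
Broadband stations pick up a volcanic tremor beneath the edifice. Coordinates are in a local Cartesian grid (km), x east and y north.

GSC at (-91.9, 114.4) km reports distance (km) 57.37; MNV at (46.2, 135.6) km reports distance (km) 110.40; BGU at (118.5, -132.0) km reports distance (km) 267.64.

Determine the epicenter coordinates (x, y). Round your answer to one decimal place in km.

Circle about each station: (x + 91.9)² + (y − 114.4)² = 57.37²; (x − 46.2)² + (y − 135.6)² = 110.40²; (x − 118.5)² + (y + 132.0)² = 267.64².
Subtracting the GSC equation from the MNV and BGU equations removes the quadratic terms:
276.2 x + 42.4 y = -9908.01
420.8 x − 492.8 y = -58406.57
Solving the 2×2 system: x ≈ -47.8, y ≈ 77.7 km.
Check against GSC (with the unrounded x, y): √((x + 91.9)²+(y − 114.4)²) = 57.37 ≈ 57.37 km. ✓

x ≈ -47.8 km, y ≈ 77.7 km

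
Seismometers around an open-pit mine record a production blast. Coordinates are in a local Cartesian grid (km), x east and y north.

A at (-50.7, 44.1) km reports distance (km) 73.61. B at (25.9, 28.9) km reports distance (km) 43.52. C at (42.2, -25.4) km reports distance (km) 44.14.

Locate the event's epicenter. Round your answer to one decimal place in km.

Circle about each station: (x + 50.7)² + (y − 44.1)² = 73.61²; (x − 25.9)² + (y − 28.9)² = 43.52²; (x − 42.2)² + (y + 25.4)² = 44.14².
Subtracting pairs of circle equations eliminates x²+y² and gives linear equations (the radical axes):
153.2 x − 30.4 y = 515.16
185.8 x − 139.0 y = 1380.79
Solving the 2×2 system: x ≈ 1.9, y ≈ -7.4 km.

x ≈ 1.9 km, y ≈ -7.4 km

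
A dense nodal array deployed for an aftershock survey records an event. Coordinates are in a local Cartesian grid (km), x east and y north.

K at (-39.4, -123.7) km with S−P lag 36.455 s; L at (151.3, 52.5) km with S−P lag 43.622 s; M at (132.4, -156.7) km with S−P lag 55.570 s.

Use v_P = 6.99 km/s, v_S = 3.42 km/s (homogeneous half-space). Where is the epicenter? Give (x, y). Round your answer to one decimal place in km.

(-136.9, 100.1)

Distance from S−P lag: d = Δt · v_P v_S / (v_P − v_S) = Δt · (6.99·3.42)/(6.99−3.42) ≈ 6.6963·Δt.
So d_K = 244.11, d_L = 292.11, d_M = 372.11 km.
Circle about each station: (x + 39.4)² + (y + 123.7)² = 244.11²; (x − 151.3)² + (y − 52.5)² = 292.11²; (x − 132.4)² + (y + 156.7)² = 372.11².
Subtracting the K equation from the L and M equations removes the quadratic terms:
381.4 x + 352.4 y = -16944.67
343.6 x − 66.0 y = -53645.56
Solving the 2×2 system: x ≈ -136.9, y ≈ 100.1 km.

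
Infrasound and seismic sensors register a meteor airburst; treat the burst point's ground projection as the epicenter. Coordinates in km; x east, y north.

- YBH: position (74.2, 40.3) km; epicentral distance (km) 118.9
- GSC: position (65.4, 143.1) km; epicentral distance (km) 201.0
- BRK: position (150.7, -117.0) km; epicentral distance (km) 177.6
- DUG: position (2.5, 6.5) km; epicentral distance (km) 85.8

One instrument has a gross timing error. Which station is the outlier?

DUG

Solve using three stations at a time. Using YBH, GSC, BRK (subtract circle equations pairwise → linear system) gives (x, y) ≈ (-10.7, -42.9).
Distances from that point to each station vs reported:
  YBH: calculated 118.9 vs reported 118.9 → residual 0.0 km
  GSC: calculated 201.0 vs reported 201.0 → residual 0.0 km
  BRK: calculated 177.6 vs reported 177.6 → residual 0.0 km
  DUG: calculated 51.2 vs reported 85.8 → residual 34.6 km
YBH, GSC, BRK are mutually consistent (residuals ≈ 0); DUG is off by 34.6 km.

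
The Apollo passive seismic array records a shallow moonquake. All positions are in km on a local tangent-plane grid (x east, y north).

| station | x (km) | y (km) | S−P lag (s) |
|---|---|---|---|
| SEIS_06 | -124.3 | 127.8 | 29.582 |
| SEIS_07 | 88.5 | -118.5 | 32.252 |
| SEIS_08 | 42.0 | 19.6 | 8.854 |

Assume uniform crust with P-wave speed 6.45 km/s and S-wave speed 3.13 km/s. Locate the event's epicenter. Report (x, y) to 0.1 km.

Distance from S−P lag: d = Δt · v_P v_S / (v_P − v_S) = Δt · (6.45·3.13)/(6.45−3.13) ≈ 6.0809·Δt.
So d_SEIS_06 = 179.88, d_SEIS_07 = 196.12, d_SEIS_08 = 53.84 km.
Circle about each station: (x + 124.3)² + (y − 127.8)² = 179.88²; (x − 88.5)² + (y + 118.5)² = 196.12²; (x − 42.0)² + (y − 19.6)² = 53.84².
Subtracting pairs of circle equations eliminates x²+y² and gives linear equations (the radical axes):
425.6 x − 492.6 y = -16015.07
332.6 x − 216.4 y = -177.10
Solving the 2×2 system: x ≈ 47.1, y ≈ 73.2 km.
Check against SEIS_06 (with the unrounded x, y): √((x + 124.3)²+(y − 127.8)²) = 179.88 ≈ 179.88 km. ✓

(47.1, 73.2)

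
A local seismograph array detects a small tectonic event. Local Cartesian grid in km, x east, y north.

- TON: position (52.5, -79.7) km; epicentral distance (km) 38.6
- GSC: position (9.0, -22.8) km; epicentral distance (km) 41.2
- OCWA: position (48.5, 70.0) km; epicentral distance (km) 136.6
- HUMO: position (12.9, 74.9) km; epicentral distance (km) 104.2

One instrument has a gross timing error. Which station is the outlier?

Solve using three stations at a time. Using TON, GSC, OCWA (subtract circle equations pairwise → linear system) gives (x, y) ≈ (17.7, -63.1).
Distances from that point to each station vs reported:
  TON: calculated 38.6 vs reported 38.6 → residual 0.0 km
  GSC: calculated 41.2 vs reported 41.2 → residual 0.0 km
  OCWA: calculated 136.6 vs reported 136.6 → residual 0.0 km
  HUMO: calculated 138.1 vs reported 104.2 → residual 33.9 km
TON, GSC, OCWA are mutually consistent (residuals ≈ 0); HUMO is off by 33.9 km.

HUMO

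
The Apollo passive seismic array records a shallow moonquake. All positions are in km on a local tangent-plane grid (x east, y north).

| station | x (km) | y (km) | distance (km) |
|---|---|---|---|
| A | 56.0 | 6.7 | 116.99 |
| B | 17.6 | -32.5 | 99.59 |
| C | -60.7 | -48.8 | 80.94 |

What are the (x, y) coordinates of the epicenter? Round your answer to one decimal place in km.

Circle about each station: (x − 56.0)² + (y − 6.7)² = 116.99²; (x − 17.6)² + (y + 32.5)² = 99.59²; (x + 60.7)² + (y + 48.8)² = 80.94².
Subtracting the A equation from the B and C equations removes the quadratic terms:
-76.8 x − 78.4 y = 1953.61
-233.4 x − 111.0 y = 10020.42
Solving the 2×2 system: x ≈ -58.2, y ≈ 32.1 km.

(-58.2, 32.1)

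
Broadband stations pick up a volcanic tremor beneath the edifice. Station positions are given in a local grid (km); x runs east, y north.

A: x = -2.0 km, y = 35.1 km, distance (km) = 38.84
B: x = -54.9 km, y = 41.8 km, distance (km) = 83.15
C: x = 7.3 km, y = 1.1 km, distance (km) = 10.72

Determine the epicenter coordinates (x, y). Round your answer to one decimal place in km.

Circle about each station: (x + 2.0)² + (y − 35.1)² = 38.84²; (x + 54.9)² + (y − 41.8)² = 83.15²; (x − 7.3)² + (y − 1.1)² = 10.72².
Subtracting pairs of circle equations eliminates x²+y² and gives linear equations (the radical axes):
-105.8 x + 13.4 y = -1880.14
18.6 x − 68.0 y = 212.12
Solving the 2×2 system: x ≈ 18.0, y ≈ 1.8 km.
Check against A (with the unrounded x, y): √((x + 2.0)²+(y − 35.1)²) = 38.84 ≈ 38.84 km. ✓

(18.0, 1.8)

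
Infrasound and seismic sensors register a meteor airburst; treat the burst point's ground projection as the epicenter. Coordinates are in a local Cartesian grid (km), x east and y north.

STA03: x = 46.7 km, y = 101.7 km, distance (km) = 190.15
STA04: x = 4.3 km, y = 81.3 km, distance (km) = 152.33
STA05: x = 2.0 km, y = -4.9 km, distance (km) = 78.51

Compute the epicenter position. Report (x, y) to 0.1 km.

x ≈ -54.8 km, y ≈ -59.1 km

Circle about each station: (x − 46.7)² + (y − 101.7)² = 190.15²; (x − 4.3)² + (y − 81.3)² = 152.33²; (x − 2.0)² + (y + 4.9)² = 78.51².
Subtracting the STA03 equation from the STA04 and STA05 equations removes the quadratic terms:
-84.8 x − 40.8 y = 7056.99
-89.4 x − 213.2 y = 17497.43
Solving the 2×2 system: x ≈ -54.8, y ≈ -59.1 km.
Check against STA03 (with the unrounded x, y): √((x − 46.7)²+(y − 101.7)²) = 190.15 ≈ 190.15 km. ✓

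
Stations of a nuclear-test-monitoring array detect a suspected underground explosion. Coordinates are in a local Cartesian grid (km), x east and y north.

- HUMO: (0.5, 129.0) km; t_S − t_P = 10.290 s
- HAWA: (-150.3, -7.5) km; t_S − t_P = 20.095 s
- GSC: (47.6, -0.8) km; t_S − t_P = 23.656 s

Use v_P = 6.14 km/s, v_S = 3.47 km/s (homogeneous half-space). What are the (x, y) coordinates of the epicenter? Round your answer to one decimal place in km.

-81.2 km east, 137.2 km north

Distance from S−P lag: d = Δt · v_P v_S / (v_P − v_S) = Δt · (6.14·3.47)/(6.14−3.47) ≈ 7.9797·Δt.
So d_HUMO = 82.11, d_HAWA = 160.35, d_GSC = 188.77 km.
Circle about each station: (x − 0.5)² + (y − 129.0)² = 82.11²; (x + 150.3)² + (y + 7.5)² = 160.35²; (x − 47.6)² + (y + 0.8)² = 188.77².
Subtracting the HUMO equation from the HAWA and GSC equations removes the quadratic terms:
-301.6 x − 273.0 y = -12964.98
94.2 x − 259.6 y = -43266.91
Solving the 2×2 system: x ≈ -81.2, y ≈ 137.2 km.
Check against HUMO (with the unrounded x, y): √((x − 0.5)²+(y − 129.0)²) = 82.11 ≈ 82.11 km. ✓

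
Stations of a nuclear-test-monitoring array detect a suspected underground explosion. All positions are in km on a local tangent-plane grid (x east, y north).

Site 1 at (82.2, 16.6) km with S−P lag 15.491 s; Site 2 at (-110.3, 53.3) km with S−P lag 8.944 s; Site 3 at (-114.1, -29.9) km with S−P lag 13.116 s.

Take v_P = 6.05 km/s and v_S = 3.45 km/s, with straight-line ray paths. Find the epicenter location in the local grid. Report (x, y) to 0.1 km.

Distance from S−P lag: d = Δt · v_P v_S / (v_P − v_S) = Δt · (6.05·3.45)/(6.05−3.45) ≈ 8.0279·Δt.
So d_Site 1 = 124.36, d_Site 2 = 71.80, d_Site 3 = 105.29 km.
Circle about each station: (x − 82.2)² + (y − 16.6)² = 124.36²; (x + 110.3)² + (y − 53.3)² = 71.80²; (x + 114.1)² + (y + 29.9)² = 105.29².
Subtracting the Site 1 equation from the Site 2 and Site 3 equations removes the quadratic terms:
-385.0 x + 73.4 y = 18284.75
-392.6 x − 93.0 y = 11259.85
Solving the 2×2 system: x ≈ -39.1, y ≈ 44.0 km.

x ≈ -39.1 km, y ≈ 44.0 km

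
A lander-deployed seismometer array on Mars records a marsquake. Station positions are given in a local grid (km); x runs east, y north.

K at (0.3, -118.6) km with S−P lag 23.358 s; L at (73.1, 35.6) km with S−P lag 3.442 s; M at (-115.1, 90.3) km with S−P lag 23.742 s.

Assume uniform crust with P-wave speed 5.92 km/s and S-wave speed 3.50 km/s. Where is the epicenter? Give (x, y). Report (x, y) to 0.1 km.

Distance from S−P lag: d = Δt · v_P v_S / (v_P − v_S) = Δt · (5.92·3.50)/(5.92−3.50) ≈ 8.5620·Δt.
So d_K = 199.99, d_L = 29.47, d_M = 203.28 km.
Circle about each station: (x − 0.3)² + (y + 118.6)² = 199.99²; (x − 73.1)² + (y − 35.6)² = 29.47²; (x + 115.1)² + (y − 90.3)² = 203.28².
Subtracting the K equation from the L and M equations removes the quadratic terms:
145.6 x + 308.4 y = 31672.44
-230.8 x + 417.8 y = 6009.29
Solving the 2×2 system: x ≈ 86.2, y ≈ 62.0 km.

86.2 km east, 62.0 km north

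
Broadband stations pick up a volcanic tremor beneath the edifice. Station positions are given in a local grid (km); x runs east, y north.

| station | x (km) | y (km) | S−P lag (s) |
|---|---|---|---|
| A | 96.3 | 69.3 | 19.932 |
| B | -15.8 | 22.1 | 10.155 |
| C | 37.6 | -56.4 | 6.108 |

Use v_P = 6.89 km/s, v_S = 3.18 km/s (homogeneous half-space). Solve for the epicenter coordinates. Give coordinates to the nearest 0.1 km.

23.5 km east, -23.2 km north

Distance from S−P lag: d = Δt · v_P v_S / (v_P − v_S) = Δt · (6.89·3.18)/(6.89−3.18) ≈ 5.9057·Δt.
So d_A = 117.71, d_B = 59.97, d_C = 36.07 km.
Circle about each station: (x − 96.3)² + (y − 69.3)² = 117.71²; (x + 15.8)² + (y − 22.1)² = 59.97²; (x − 37.6)² + (y + 56.4)² = 36.07².
Subtracting pairs of circle equations eliminates x²+y² and gives linear equations (the radical axes):
-224.2 x − 94.4 y = -3078.89
-117.4 x − 251.4 y = 3073.14
Solving the 2×2 system: x ≈ 23.5, y ≈ -23.2 km.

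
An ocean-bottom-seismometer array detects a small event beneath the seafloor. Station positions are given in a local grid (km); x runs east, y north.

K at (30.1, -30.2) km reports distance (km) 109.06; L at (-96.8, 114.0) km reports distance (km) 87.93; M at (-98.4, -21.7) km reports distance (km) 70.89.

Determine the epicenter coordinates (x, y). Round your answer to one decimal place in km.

Circle about each station: (x − 30.1)² + (y + 30.2)² = 109.06²; (x + 96.8)² + (y − 114.0)² = 87.93²; (x + 98.4)² + (y + 21.7)² = 70.89².
Subtracting the K equation from the L and M equations removes the quadratic terms:
-253.8 x + 288.4 y = 24710.59
-257.0 x + 17.0 y = 15204.09
Solving the 2×2 system: x ≈ -56.8, y ≈ 35.7 km.

(-56.8, 35.7)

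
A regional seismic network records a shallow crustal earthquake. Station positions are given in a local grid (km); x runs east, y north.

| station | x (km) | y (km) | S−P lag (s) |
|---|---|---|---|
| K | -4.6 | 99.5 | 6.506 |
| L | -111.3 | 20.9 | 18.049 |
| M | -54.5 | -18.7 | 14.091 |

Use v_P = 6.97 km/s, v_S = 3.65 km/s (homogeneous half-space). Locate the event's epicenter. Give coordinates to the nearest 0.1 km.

Distance from S−P lag: d = Δt · v_P v_S / (v_P − v_S) = Δt · (6.97·3.65)/(6.97−3.65) ≈ 7.6628·Δt.
So d_K = 49.85, d_L = 138.31, d_M = 107.98 km.
Circle about each station: (x + 4.6)² + (y − 99.5)² = 49.85²; (x + 111.3)² + (y − 20.9)² = 138.31²; (x + 54.5)² + (y + 18.7)² = 107.98².
Subtracting the K equation from the L and M equations removes the quadratic terms:
-213.4 x − 157.2 y = -13741.54
-99.8 x − 236.4 y = -15776.13
Solving the 2×2 system: x ≈ 22.1, y ≈ 57.4 km.

(22.1, 57.4)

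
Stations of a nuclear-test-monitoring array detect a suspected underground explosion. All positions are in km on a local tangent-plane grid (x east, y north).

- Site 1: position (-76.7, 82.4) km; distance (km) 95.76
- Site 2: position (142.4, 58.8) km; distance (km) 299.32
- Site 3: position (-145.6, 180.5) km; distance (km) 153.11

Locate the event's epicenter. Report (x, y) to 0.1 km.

Circle about each station: (x + 76.7)² + (y − 82.4)² = 95.76²; (x − 142.4)² + (y − 58.8)² = 299.32²; (x + 145.6)² + (y − 180.5)² = 153.11².
Subtracting the Site 1 equation from the Site 2 and Site 3 equations removes the quadratic terms:
438.2 x − 47.2 y = -69359.93
-137.8 x + 196.2 y = 26834.27
Solving the 2×2 system: x ≈ -155.3, y ≈ 27.7 km.

(-155.3, 27.7)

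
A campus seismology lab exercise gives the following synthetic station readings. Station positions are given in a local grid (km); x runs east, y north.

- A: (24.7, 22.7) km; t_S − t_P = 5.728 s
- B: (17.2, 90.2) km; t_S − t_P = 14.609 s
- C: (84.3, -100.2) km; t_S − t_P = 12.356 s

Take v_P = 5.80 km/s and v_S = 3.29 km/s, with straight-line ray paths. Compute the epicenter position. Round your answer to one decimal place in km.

Distance from S−P lag: d = Δt · v_P v_S / (v_P − v_S) = Δt · (5.80·3.29)/(5.80−3.29) ≈ 7.6024·Δt.
So d_A = 43.55, d_B = 111.06, d_C = 93.94 km.
Circle about each station: (x − 24.7)² + (y − 22.7)² = 43.55²; (x − 17.2)² + (y − 90.2)² = 111.06²; (x − 84.3)² + (y + 100.2)² = 93.94².
Subtracting the A equation from the B and C equations removes the quadratic terms:
-15.0 x + 135.0 y = -3131.22
119.2 x − 245.8 y = 9093.03
Solving the 2×2 system: x ≈ 36.9, y ≈ -19.1 km.

x ≈ 36.9 km, y ≈ -19.1 km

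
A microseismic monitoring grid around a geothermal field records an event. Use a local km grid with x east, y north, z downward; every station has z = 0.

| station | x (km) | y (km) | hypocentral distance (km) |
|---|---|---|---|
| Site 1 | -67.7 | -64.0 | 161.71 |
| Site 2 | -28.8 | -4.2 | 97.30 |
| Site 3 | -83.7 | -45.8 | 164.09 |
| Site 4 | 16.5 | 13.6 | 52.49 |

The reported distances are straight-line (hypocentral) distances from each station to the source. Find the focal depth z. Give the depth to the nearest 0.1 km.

Each station gives a sphere (x−x_i)² + (y−y_i)² + z² = d_i² (stations at z=0).
Subtracting the Site 1 sphere from Site 2 and Site 3: z² cancels, leaving linear equations in x and y:
77.8 x + 119.6 y = 8850.62
-32.0 x + 36.4 y = -351.36
Solving: x ≈ 54.690, y ≈ 38.426 km (keep extra digits for the depth step; rounded: 54.7, 38.4).
Then from the Site 1 sphere: z² = 161.71² − (x + 67.7)² − (y + 64.0)² with x = 54.690, y = 38.426, so z ≈ 26.072 ≈ 26.1 km.
Check against Site 4 (with the unrounded solution): distance 52.48 ≈ 52.49 km. ✓

depth ≈ 26.1 km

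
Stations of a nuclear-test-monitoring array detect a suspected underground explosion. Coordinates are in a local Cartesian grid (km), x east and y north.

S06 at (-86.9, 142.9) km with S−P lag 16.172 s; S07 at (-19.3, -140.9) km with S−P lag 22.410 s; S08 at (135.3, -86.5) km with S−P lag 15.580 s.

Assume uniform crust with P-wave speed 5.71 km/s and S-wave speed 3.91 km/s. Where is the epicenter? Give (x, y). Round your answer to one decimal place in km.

(110.1, 105.1)

Distance from S−P lag: d = Δt · v_P v_S / (v_P − v_S) = Δt · (5.71·3.91)/(5.71−3.91) ≈ 12.4034·Δt.
So d_S06 = 200.59, d_S07 = 277.96, d_S08 = 193.24 km.
Circle about each station: (x + 86.9)² + (y − 142.9)² = 200.59²; (x + 19.3)² + (y + 140.9)² = 277.96²; (x − 135.3)² + (y + 86.5)² = 193.24².
Subtracting the S06 equation from the S07 and S08 equations removes the quadratic terms:
135.2 x − 567.6 y = -44772.13
444.4 x − 458.8 y = 710.97
Solving the 2×2 system: x ≈ 110.1, y ≈ 105.1 km.
Check against S06 (with the unrounded x, y): √((x + 86.9)²+(y − 142.9)²) = 200.61 ≈ 200.59 km. ✓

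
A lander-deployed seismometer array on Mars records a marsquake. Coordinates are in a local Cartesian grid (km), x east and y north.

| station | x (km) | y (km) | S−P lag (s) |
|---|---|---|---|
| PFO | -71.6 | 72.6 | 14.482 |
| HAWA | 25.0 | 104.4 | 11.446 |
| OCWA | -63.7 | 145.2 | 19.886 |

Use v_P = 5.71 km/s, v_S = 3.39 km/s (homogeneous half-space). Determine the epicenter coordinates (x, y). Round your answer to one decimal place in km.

Distance from S−P lag: d = Δt · v_P v_S / (v_P − v_S) = Δt · (5.71·3.39)/(5.71−3.39) ≈ 8.3435·Δt.
So d_PFO = 120.83, d_HAWA = 95.50, d_OCWA = 165.92 km.
Circle about each station: (x + 71.6)² + (y − 72.6)² = 120.83²; (x − 25.0)² + (y − 104.4)² = 95.50²; (x + 63.7)² + (y − 145.2)² = 165.92².
Subtracting the PFO equation from the HAWA and OCWA equations removes the quadratic terms:
193.2 x + 63.6 y = 6606.68
15.8 x + 145.2 y = 1813.85
Solving the 2×2 system: x ≈ 31.2, y ≈ 9.1 km.

31.2 km east, 9.1 km north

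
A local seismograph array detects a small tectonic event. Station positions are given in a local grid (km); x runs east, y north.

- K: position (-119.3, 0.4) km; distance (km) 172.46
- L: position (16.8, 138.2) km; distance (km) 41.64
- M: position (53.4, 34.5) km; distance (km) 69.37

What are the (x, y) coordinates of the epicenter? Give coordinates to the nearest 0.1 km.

Circle about each station: (x + 119.3)² + (y − 0.4)² = 172.46²; (x − 16.8)² + (y − 138.2)² = 41.64²; (x − 53.4)² + (y − 34.5)² = 69.37².
Subtracting the K equation from the L and M equations removes the quadratic terms:
272.2 x + 275.6 y = 33157.39
345.4 x + 68.2 y = 14739.41
Solving the 2×2 system: x ≈ 23.5, y ≈ 97.1 km.

x ≈ 23.5 km, y ≈ 97.1 km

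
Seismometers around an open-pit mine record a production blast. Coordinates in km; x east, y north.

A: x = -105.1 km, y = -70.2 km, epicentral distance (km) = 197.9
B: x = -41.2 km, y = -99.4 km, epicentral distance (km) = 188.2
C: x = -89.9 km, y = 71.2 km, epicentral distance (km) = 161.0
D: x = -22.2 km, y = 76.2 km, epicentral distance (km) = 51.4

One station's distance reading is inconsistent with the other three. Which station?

C

Solve using three stations at a time. Using A, B, D (subtract circle equations pairwise → linear system) gives (x, y) ≈ (29.2, 75.1).
Distances from that point to each station vs reported:
  A: calculated 197.9 vs reported 197.9 → residual 0.0 km
  B: calculated 188.2 vs reported 188.2 → residual 0.0 km
  C: calculated 119.2 vs reported 161.0 → residual 41.8 km
  D: calculated 51.5 vs reported 51.4 → residual 0.1 km
A, B, D are mutually consistent (residuals ≈ 0); C is off by 41.8 km.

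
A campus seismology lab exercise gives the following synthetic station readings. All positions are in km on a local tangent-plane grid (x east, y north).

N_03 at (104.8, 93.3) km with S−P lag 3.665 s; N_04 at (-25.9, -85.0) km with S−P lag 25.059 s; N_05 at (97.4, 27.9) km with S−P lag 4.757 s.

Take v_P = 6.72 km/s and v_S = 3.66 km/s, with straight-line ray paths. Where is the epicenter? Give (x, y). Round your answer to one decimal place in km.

Distance from S−P lag: d = Δt · v_P v_S / (v_P − v_S) = Δt · (6.72·3.66)/(6.72−3.66) ≈ 8.0376·Δt.
So d_N_03 = 29.46, d_N_04 = 201.42, d_N_05 = 38.24 km.
Circle about each station: (x − 104.8)² + (y − 93.3)² = 29.46²; (x + 25.9)² + (y + 85.0)² = 201.42²; (x − 97.4)² + (y − 27.9)² = 38.24².
Subtracting the N_03 equation from the N_04 and N_05 equations removes the quadratic terms:
-261.4 x − 356.6 y = -51494.24
-14.8 x − 130.8 y = -10017.17
Solving the 2×2 system: x ≈ 109.4, y ≈ 64.2 km.
Check against N_03 (with the unrounded x, y): √((x − 104.8)²+(y − 93.3)²) = 29.46 ≈ 29.46 km. ✓

x ≈ 109.4 km, y ≈ 64.2 km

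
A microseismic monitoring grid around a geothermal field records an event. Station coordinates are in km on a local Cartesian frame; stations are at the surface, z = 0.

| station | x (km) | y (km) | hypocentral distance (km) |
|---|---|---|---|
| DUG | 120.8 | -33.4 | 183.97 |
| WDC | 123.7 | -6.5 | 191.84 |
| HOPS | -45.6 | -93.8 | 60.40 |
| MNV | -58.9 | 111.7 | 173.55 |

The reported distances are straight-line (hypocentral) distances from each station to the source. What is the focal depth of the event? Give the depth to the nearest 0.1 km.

Each station gives a sphere (x−x_i)² + (y−y_i)² + z² = d_i² (stations at z=0).
Subtracting the DUG sphere from WDC and HOPS: z² cancels, leaving linear equations in x and y:
5.8 x + 53.8 y = -3321.88
-332.8 x − 120.8 y = 25366.40
Solving: x ≈ -56.000, y ≈ -55.708 km (keep extra digits for the depth step; rounded: -56.0, -55.7).
Then from the DUG sphere: z² = 183.97² − (x − 120.8)² − (y + 33.4)² with x = -56.000, y = -55.708, so z ≈ 45.706 ≈ 45.7 km.
Check against MNV (with the unrounded solution): distance 173.56 ≈ 173.55 km. ✓

z ≈ 45.7 km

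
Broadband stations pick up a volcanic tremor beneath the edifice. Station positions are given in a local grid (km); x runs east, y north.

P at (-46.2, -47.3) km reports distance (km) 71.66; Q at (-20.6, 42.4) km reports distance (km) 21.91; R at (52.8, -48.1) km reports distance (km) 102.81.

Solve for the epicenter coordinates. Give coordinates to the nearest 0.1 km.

(-23.6, 20.7)

Circle about each station: (x + 46.2)² + (y + 47.3)² = 71.66²; (x + 20.6)² + (y − 42.4)² = 21.91²; (x − 52.8)² + (y + 48.1)² = 102.81².
Subtracting the P equation from the Q and R equations removes the quadratic terms:
51.2 x + 179.4 y = 2505.50
198.0 x − 1.6 y = -4705.02
Solving the 2×2 system: x ≈ -23.6, y ≈ 20.7 km.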